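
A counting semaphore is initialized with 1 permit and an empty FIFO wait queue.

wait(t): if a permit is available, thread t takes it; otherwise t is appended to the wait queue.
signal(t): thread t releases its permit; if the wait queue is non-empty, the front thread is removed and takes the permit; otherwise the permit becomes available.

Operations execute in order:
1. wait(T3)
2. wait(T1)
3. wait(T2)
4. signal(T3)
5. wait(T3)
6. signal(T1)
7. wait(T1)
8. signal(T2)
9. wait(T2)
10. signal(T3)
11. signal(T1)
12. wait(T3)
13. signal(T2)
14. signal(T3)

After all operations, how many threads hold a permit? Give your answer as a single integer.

Answer: 0

Derivation:
Step 1: wait(T3) -> count=0 queue=[] holders={T3}
Step 2: wait(T1) -> count=0 queue=[T1] holders={T3}
Step 3: wait(T2) -> count=0 queue=[T1,T2] holders={T3}
Step 4: signal(T3) -> count=0 queue=[T2] holders={T1}
Step 5: wait(T3) -> count=0 queue=[T2,T3] holders={T1}
Step 6: signal(T1) -> count=0 queue=[T3] holders={T2}
Step 7: wait(T1) -> count=0 queue=[T3,T1] holders={T2}
Step 8: signal(T2) -> count=0 queue=[T1] holders={T3}
Step 9: wait(T2) -> count=0 queue=[T1,T2] holders={T3}
Step 10: signal(T3) -> count=0 queue=[T2] holders={T1}
Step 11: signal(T1) -> count=0 queue=[] holders={T2}
Step 12: wait(T3) -> count=0 queue=[T3] holders={T2}
Step 13: signal(T2) -> count=0 queue=[] holders={T3}
Step 14: signal(T3) -> count=1 queue=[] holders={none}
Final holders: {none} -> 0 thread(s)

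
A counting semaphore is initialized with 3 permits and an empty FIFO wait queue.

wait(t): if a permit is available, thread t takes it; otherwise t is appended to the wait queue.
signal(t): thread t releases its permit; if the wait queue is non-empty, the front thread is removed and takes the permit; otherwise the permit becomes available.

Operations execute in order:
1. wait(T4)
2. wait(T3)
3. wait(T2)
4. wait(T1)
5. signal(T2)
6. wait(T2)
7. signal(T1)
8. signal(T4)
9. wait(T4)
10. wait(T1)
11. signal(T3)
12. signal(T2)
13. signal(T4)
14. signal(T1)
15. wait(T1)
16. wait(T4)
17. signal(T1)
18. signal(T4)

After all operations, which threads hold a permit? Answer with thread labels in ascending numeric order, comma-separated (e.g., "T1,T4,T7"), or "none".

Answer: none

Derivation:
Step 1: wait(T4) -> count=2 queue=[] holders={T4}
Step 2: wait(T3) -> count=1 queue=[] holders={T3,T4}
Step 3: wait(T2) -> count=0 queue=[] holders={T2,T3,T4}
Step 4: wait(T1) -> count=0 queue=[T1] holders={T2,T3,T4}
Step 5: signal(T2) -> count=0 queue=[] holders={T1,T3,T4}
Step 6: wait(T2) -> count=0 queue=[T2] holders={T1,T3,T4}
Step 7: signal(T1) -> count=0 queue=[] holders={T2,T3,T4}
Step 8: signal(T4) -> count=1 queue=[] holders={T2,T3}
Step 9: wait(T4) -> count=0 queue=[] holders={T2,T3,T4}
Step 10: wait(T1) -> count=0 queue=[T1] holders={T2,T3,T4}
Step 11: signal(T3) -> count=0 queue=[] holders={T1,T2,T4}
Step 12: signal(T2) -> count=1 queue=[] holders={T1,T4}
Step 13: signal(T4) -> count=2 queue=[] holders={T1}
Step 14: signal(T1) -> count=3 queue=[] holders={none}
Step 15: wait(T1) -> count=2 queue=[] holders={T1}
Step 16: wait(T4) -> count=1 queue=[] holders={T1,T4}
Step 17: signal(T1) -> count=2 queue=[] holders={T4}
Step 18: signal(T4) -> count=3 queue=[] holders={none}
Final holders: none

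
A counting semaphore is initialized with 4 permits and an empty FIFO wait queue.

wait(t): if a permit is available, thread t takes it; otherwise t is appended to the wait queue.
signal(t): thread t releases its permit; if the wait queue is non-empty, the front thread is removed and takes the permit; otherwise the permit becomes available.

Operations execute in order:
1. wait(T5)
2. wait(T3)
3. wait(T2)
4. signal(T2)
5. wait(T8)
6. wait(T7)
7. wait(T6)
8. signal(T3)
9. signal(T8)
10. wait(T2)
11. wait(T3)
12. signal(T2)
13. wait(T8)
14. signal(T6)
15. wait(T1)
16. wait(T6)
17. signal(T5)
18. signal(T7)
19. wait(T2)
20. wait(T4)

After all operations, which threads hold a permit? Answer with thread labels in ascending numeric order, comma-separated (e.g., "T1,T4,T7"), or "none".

Step 1: wait(T5) -> count=3 queue=[] holders={T5}
Step 2: wait(T3) -> count=2 queue=[] holders={T3,T5}
Step 3: wait(T2) -> count=1 queue=[] holders={T2,T3,T5}
Step 4: signal(T2) -> count=2 queue=[] holders={T3,T5}
Step 5: wait(T8) -> count=1 queue=[] holders={T3,T5,T8}
Step 6: wait(T7) -> count=0 queue=[] holders={T3,T5,T7,T8}
Step 7: wait(T6) -> count=0 queue=[T6] holders={T3,T5,T7,T8}
Step 8: signal(T3) -> count=0 queue=[] holders={T5,T6,T7,T8}
Step 9: signal(T8) -> count=1 queue=[] holders={T5,T6,T7}
Step 10: wait(T2) -> count=0 queue=[] holders={T2,T5,T6,T7}
Step 11: wait(T3) -> count=0 queue=[T3] holders={T2,T5,T6,T7}
Step 12: signal(T2) -> count=0 queue=[] holders={T3,T5,T6,T7}
Step 13: wait(T8) -> count=0 queue=[T8] holders={T3,T5,T6,T7}
Step 14: signal(T6) -> count=0 queue=[] holders={T3,T5,T7,T8}
Step 15: wait(T1) -> count=0 queue=[T1] holders={T3,T5,T7,T8}
Step 16: wait(T6) -> count=0 queue=[T1,T6] holders={T3,T5,T7,T8}
Step 17: signal(T5) -> count=0 queue=[T6] holders={T1,T3,T7,T8}
Step 18: signal(T7) -> count=0 queue=[] holders={T1,T3,T6,T8}
Step 19: wait(T2) -> count=0 queue=[T2] holders={T1,T3,T6,T8}
Step 20: wait(T4) -> count=0 queue=[T2,T4] holders={T1,T3,T6,T8}
Final holders: T1,T3,T6,T8

Answer: T1,T3,T6,T8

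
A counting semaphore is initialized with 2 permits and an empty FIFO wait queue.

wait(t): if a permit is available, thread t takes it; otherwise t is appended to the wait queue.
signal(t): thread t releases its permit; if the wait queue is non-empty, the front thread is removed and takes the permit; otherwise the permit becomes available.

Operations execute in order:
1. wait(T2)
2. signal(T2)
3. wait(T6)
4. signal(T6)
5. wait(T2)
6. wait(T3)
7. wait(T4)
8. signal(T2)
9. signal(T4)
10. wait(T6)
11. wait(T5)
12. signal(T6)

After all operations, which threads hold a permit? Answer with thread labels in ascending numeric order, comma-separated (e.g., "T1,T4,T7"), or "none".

Answer: T3,T5

Derivation:
Step 1: wait(T2) -> count=1 queue=[] holders={T2}
Step 2: signal(T2) -> count=2 queue=[] holders={none}
Step 3: wait(T6) -> count=1 queue=[] holders={T6}
Step 4: signal(T6) -> count=2 queue=[] holders={none}
Step 5: wait(T2) -> count=1 queue=[] holders={T2}
Step 6: wait(T3) -> count=0 queue=[] holders={T2,T3}
Step 7: wait(T4) -> count=0 queue=[T4] holders={T2,T3}
Step 8: signal(T2) -> count=0 queue=[] holders={T3,T4}
Step 9: signal(T4) -> count=1 queue=[] holders={T3}
Step 10: wait(T6) -> count=0 queue=[] holders={T3,T6}
Step 11: wait(T5) -> count=0 queue=[T5] holders={T3,T6}
Step 12: signal(T6) -> count=0 queue=[] holders={T3,T5}
Final holders: T3,T5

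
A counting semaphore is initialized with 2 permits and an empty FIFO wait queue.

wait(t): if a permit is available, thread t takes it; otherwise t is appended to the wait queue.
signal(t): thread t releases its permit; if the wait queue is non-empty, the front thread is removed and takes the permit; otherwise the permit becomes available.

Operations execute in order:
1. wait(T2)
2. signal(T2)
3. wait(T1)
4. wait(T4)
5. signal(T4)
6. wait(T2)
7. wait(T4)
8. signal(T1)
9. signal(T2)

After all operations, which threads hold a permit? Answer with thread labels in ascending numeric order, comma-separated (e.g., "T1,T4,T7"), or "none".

Step 1: wait(T2) -> count=1 queue=[] holders={T2}
Step 2: signal(T2) -> count=2 queue=[] holders={none}
Step 3: wait(T1) -> count=1 queue=[] holders={T1}
Step 4: wait(T4) -> count=0 queue=[] holders={T1,T4}
Step 5: signal(T4) -> count=1 queue=[] holders={T1}
Step 6: wait(T2) -> count=0 queue=[] holders={T1,T2}
Step 7: wait(T4) -> count=0 queue=[T4] holders={T1,T2}
Step 8: signal(T1) -> count=0 queue=[] holders={T2,T4}
Step 9: signal(T2) -> count=1 queue=[] holders={T4}
Final holders: T4

Answer: T4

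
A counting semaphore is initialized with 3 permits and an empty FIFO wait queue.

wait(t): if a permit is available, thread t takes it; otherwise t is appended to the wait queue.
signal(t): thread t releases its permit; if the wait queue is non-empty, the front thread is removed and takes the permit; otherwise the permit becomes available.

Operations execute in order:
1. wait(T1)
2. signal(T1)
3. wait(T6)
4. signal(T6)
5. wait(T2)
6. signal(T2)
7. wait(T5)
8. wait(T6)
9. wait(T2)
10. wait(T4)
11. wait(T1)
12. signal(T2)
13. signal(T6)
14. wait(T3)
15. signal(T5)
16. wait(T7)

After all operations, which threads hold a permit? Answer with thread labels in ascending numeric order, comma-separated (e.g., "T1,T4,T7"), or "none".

Step 1: wait(T1) -> count=2 queue=[] holders={T1}
Step 2: signal(T1) -> count=3 queue=[] holders={none}
Step 3: wait(T6) -> count=2 queue=[] holders={T6}
Step 4: signal(T6) -> count=3 queue=[] holders={none}
Step 5: wait(T2) -> count=2 queue=[] holders={T2}
Step 6: signal(T2) -> count=3 queue=[] holders={none}
Step 7: wait(T5) -> count=2 queue=[] holders={T5}
Step 8: wait(T6) -> count=1 queue=[] holders={T5,T6}
Step 9: wait(T2) -> count=0 queue=[] holders={T2,T5,T6}
Step 10: wait(T4) -> count=0 queue=[T4] holders={T2,T5,T6}
Step 11: wait(T1) -> count=0 queue=[T4,T1] holders={T2,T5,T6}
Step 12: signal(T2) -> count=0 queue=[T1] holders={T4,T5,T6}
Step 13: signal(T6) -> count=0 queue=[] holders={T1,T4,T5}
Step 14: wait(T3) -> count=0 queue=[T3] holders={T1,T4,T5}
Step 15: signal(T5) -> count=0 queue=[] holders={T1,T3,T4}
Step 16: wait(T7) -> count=0 queue=[T7] holders={T1,T3,T4}
Final holders: T1,T3,T4

Answer: T1,T3,T4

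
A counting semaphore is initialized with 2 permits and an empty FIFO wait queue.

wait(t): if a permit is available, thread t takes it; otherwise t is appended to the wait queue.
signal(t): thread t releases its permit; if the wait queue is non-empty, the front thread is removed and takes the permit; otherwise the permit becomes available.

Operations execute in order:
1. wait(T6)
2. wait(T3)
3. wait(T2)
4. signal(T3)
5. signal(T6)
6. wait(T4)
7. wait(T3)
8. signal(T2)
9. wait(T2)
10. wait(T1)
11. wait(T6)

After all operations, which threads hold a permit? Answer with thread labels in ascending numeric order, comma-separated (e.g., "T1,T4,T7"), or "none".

Answer: T3,T4

Derivation:
Step 1: wait(T6) -> count=1 queue=[] holders={T6}
Step 2: wait(T3) -> count=0 queue=[] holders={T3,T6}
Step 3: wait(T2) -> count=0 queue=[T2] holders={T3,T6}
Step 4: signal(T3) -> count=0 queue=[] holders={T2,T6}
Step 5: signal(T6) -> count=1 queue=[] holders={T2}
Step 6: wait(T4) -> count=0 queue=[] holders={T2,T4}
Step 7: wait(T3) -> count=0 queue=[T3] holders={T2,T4}
Step 8: signal(T2) -> count=0 queue=[] holders={T3,T4}
Step 9: wait(T2) -> count=0 queue=[T2] holders={T3,T4}
Step 10: wait(T1) -> count=0 queue=[T2,T1] holders={T3,T4}
Step 11: wait(T6) -> count=0 queue=[T2,T1,T6] holders={T3,T4}
Final holders: T3,T4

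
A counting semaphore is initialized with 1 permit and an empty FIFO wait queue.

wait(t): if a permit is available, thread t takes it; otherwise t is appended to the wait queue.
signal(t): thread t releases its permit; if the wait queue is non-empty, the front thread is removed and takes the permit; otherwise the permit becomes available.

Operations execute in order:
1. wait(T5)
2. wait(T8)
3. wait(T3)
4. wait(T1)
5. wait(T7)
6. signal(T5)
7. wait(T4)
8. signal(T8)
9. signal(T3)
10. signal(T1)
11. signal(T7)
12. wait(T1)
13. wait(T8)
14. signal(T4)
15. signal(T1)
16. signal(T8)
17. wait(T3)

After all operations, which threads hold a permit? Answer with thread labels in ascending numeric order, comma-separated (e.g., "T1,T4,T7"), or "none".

Step 1: wait(T5) -> count=0 queue=[] holders={T5}
Step 2: wait(T8) -> count=0 queue=[T8] holders={T5}
Step 3: wait(T3) -> count=0 queue=[T8,T3] holders={T5}
Step 4: wait(T1) -> count=0 queue=[T8,T3,T1] holders={T5}
Step 5: wait(T7) -> count=0 queue=[T8,T3,T1,T7] holders={T5}
Step 6: signal(T5) -> count=0 queue=[T3,T1,T7] holders={T8}
Step 7: wait(T4) -> count=0 queue=[T3,T1,T7,T4] holders={T8}
Step 8: signal(T8) -> count=0 queue=[T1,T7,T4] holders={T3}
Step 9: signal(T3) -> count=0 queue=[T7,T4] holders={T1}
Step 10: signal(T1) -> count=0 queue=[T4] holders={T7}
Step 11: signal(T7) -> count=0 queue=[] holders={T4}
Step 12: wait(T1) -> count=0 queue=[T1] holders={T4}
Step 13: wait(T8) -> count=0 queue=[T1,T8] holders={T4}
Step 14: signal(T4) -> count=0 queue=[T8] holders={T1}
Step 15: signal(T1) -> count=0 queue=[] holders={T8}
Step 16: signal(T8) -> count=1 queue=[] holders={none}
Step 17: wait(T3) -> count=0 queue=[] holders={T3}
Final holders: T3

Answer: T3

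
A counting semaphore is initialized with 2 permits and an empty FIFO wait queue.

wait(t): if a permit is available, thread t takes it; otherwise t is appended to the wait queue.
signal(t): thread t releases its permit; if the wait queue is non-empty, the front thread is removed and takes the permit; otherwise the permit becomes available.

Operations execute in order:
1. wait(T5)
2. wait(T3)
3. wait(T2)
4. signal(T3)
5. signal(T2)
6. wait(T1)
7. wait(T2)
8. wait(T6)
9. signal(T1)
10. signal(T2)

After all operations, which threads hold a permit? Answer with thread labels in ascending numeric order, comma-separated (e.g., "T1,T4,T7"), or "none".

Answer: T5,T6

Derivation:
Step 1: wait(T5) -> count=1 queue=[] holders={T5}
Step 2: wait(T3) -> count=0 queue=[] holders={T3,T5}
Step 3: wait(T2) -> count=0 queue=[T2] holders={T3,T5}
Step 4: signal(T3) -> count=0 queue=[] holders={T2,T5}
Step 5: signal(T2) -> count=1 queue=[] holders={T5}
Step 6: wait(T1) -> count=0 queue=[] holders={T1,T5}
Step 7: wait(T2) -> count=0 queue=[T2] holders={T1,T5}
Step 8: wait(T6) -> count=0 queue=[T2,T6] holders={T1,T5}
Step 9: signal(T1) -> count=0 queue=[T6] holders={T2,T5}
Step 10: signal(T2) -> count=0 queue=[] holders={T5,T6}
Final holders: T5,T6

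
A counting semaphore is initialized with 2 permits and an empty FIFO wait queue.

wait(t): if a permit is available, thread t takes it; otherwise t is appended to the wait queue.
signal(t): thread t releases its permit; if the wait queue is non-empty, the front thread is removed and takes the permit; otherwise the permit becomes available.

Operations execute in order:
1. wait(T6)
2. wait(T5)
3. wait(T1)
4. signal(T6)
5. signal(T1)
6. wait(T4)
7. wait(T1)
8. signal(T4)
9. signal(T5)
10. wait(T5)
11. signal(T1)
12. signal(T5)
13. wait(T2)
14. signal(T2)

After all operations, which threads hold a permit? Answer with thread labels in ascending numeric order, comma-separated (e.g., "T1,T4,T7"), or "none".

Step 1: wait(T6) -> count=1 queue=[] holders={T6}
Step 2: wait(T5) -> count=0 queue=[] holders={T5,T6}
Step 3: wait(T1) -> count=0 queue=[T1] holders={T5,T6}
Step 4: signal(T6) -> count=0 queue=[] holders={T1,T5}
Step 5: signal(T1) -> count=1 queue=[] holders={T5}
Step 6: wait(T4) -> count=0 queue=[] holders={T4,T5}
Step 7: wait(T1) -> count=0 queue=[T1] holders={T4,T5}
Step 8: signal(T4) -> count=0 queue=[] holders={T1,T5}
Step 9: signal(T5) -> count=1 queue=[] holders={T1}
Step 10: wait(T5) -> count=0 queue=[] holders={T1,T5}
Step 11: signal(T1) -> count=1 queue=[] holders={T5}
Step 12: signal(T5) -> count=2 queue=[] holders={none}
Step 13: wait(T2) -> count=1 queue=[] holders={T2}
Step 14: signal(T2) -> count=2 queue=[] holders={none}
Final holders: none

Answer: none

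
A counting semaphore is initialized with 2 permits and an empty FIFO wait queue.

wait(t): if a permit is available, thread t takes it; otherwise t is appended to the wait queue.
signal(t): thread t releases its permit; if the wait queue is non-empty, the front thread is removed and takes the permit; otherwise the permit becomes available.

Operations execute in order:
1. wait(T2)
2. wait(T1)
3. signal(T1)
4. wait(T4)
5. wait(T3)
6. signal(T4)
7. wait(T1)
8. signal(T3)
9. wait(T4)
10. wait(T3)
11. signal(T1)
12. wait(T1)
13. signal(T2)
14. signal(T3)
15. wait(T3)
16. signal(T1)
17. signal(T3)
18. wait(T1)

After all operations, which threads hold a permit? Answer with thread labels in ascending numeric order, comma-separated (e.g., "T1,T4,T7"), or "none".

Answer: T1,T4

Derivation:
Step 1: wait(T2) -> count=1 queue=[] holders={T2}
Step 2: wait(T1) -> count=0 queue=[] holders={T1,T2}
Step 3: signal(T1) -> count=1 queue=[] holders={T2}
Step 4: wait(T4) -> count=0 queue=[] holders={T2,T4}
Step 5: wait(T3) -> count=0 queue=[T3] holders={T2,T4}
Step 6: signal(T4) -> count=0 queue=[] holders={T2,T3}
Step 7: wait(T1) -> count=0 queue=[T1] holders={T2,T3}
Step 8: signal(T3) -> count=0 queue=[] holders={T1,T2}
Step 9: wait(T4) -> count=0 queue=[T4] holders={T1,T2}
Step 10: wait(T3) -> count=0 queue=[T4,T3] holders={T1,T2}
Step 11: signal(T1) -> count=0 queue=[T3] holders={T2,T4}
Step 12: wait(T1) -> count=0 queue=[T3,T1] holders={T2,T4}
Step 13: signal(T2) -> count=0 queue=[T1] holders={T3,T4}
Step 14: signal(T3) -> count=0 queue=[] holders={T1,T4}
Step 15: wait(T3) -> count=0 queue=[T3] holders={T1,T4}
Step 16: signal(T1) -> count=0 queue=[] holders={T3,T4}
Step 17: signal(T3) -> count=1 queue=[] holders={T4}
Step 18: wait(T1) -> count=0 queue=[] holders={T1,T4}
Final holders: T1,T4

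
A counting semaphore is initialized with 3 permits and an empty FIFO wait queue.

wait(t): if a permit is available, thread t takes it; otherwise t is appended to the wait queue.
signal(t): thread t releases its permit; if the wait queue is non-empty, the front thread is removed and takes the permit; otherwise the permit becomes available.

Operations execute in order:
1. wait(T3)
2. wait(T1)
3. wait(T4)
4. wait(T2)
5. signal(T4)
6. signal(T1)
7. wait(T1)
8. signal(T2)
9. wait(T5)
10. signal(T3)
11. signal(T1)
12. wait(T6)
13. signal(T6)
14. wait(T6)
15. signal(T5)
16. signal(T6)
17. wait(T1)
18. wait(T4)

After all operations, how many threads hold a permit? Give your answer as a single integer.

Answer: 2

Derivation:
Step 1: wait(T3) -> count=2 queue=[] holders={T3}
Step 2: wait(T1) -> count=1 queue=[] holders={T1,T3}
Step 3: wait(T4) -> count=0 queue=[] holders={T1,T3,T4}
Step 4: wait(T2) -> count=0 queue=[T2] holders={T1,T3,T4}
Step 5: signal(T4) -> count=0 queue=[] holders={T1,T2,T3}
Step 6: signal(T1) -> count=1 queue=[] holders={T2,T3}
Step 7: wait(T1) -> count=0 queue=[] holders={T1,T2,T3}
Step 8: signal(T2) -> count=1 queue=[] holders={T1,T3}
Step 9: wait(T5) -> count=0 queue=[] holders={T1,T3,T5}
Step 10: signal(T3) -> count=1 queue=[] holders={T1,T5}
Step 11: signal(T1) -> count=2 queue=[] holders={T5}
Step 12: wait(T6) -> count=1 queue=[] holders={T5,T6}
Step 13: signal(T6) -> count=2 queue=[] holders={T5}
Step 14: wait(T6) -> count=1 queue=[] holders={T5,T6}
Step 15: signal(T5) -> count=2 queue=[] holders={T6}
Step 16: signal(T6) -> count=3 queue=[] holders={none}
Step 17: wait(T1) -> count=2 queue=[] holders={T1}
Step 18: wait(T4) -> count=1 queue=[] holders={T1,T4}
Final holders: {T1,T4} -> 2 thread(s)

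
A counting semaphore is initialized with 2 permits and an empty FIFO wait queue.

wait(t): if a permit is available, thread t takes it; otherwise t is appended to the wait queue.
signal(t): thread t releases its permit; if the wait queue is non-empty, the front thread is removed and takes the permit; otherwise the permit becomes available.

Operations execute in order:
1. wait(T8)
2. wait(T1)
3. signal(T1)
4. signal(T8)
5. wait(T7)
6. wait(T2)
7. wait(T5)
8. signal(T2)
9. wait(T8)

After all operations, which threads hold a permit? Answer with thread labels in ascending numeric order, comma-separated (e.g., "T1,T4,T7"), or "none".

Step 1: wait(T8) -> count=1 queue=[] holders={T8}
Step 2: wait(T1) -> count=0 queue=[] holders={T1,T8}
Step 3: signal(T1) -> count=1 queue=[] holders={T8}
Step 4: signal(T8) -> count=2 queue=[] holders={none}
Step 5: wait(T7) -> count=1 queue=[] holders={T7}
Step 6: wait(T2) -> count=0 queue=[] holders={T2,T7}
Step 7: wait(T5) -> count=0 queue=[T5] holders={T2,T7}
Step 8: signal(T2) -> count=0 queue=[] holders={T5,T7}
Step 9: wait(T8) -> count=0 queue=[T8] holders={T5,T7}
Final holders: T5,T7

Answer: T5,T7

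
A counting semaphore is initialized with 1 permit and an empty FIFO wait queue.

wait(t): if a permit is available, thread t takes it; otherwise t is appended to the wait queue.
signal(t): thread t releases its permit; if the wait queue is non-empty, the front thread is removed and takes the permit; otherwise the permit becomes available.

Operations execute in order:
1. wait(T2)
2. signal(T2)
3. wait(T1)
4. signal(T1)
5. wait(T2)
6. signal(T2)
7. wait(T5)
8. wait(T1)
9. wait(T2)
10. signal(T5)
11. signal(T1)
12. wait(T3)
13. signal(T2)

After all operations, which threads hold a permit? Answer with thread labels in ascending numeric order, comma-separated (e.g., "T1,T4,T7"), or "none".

Step 1: wait(T2) -> count=0 queue=[] holders={T2}
Step 2: signal(T2) -> count=1 queue=[] holders={none}
Step 3: wait(T1) -> count=0 queue=[] holders={T1}
Step 4: signal(T1) -> count=1 queue=[] holders={none}
Step 5: wait(T2) -> count=0 queue=[] holders={T2}
Step 6: signal(T2) -> count=1 queue=[] holders={none}
Step 7: wait(T5) -> count=0 queue=[] holders={T5}
Step 8: wait(T1) -> count=0 queue=[T1] holders={T5}
Step 9: wait(T2) -> count=0 queue=[T1,T2] holders={T5}
Step 10: signal(T5) -> count=0 queue=[T2] holders={T1}
Step 11: signal(T1) -> count=0 queue=[] holders={T2}
Step 12: wait(T3) -> count=0 queue=[T3] holders={T2}
Step 13: signal(T2) -> count=0 queue=[] holders={T3}
Final holders: T3

Answer: T3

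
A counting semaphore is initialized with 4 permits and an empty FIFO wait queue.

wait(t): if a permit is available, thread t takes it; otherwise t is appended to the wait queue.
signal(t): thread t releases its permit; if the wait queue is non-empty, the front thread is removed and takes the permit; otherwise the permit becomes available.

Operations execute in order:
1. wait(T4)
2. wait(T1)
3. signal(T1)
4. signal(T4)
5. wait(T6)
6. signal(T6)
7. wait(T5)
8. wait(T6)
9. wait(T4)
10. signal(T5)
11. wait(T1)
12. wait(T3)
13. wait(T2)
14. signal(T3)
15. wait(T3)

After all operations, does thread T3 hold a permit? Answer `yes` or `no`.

Step 1: wait(T4) -> count=3 queue=[] holders={T4}
Step 2: wait(T1) -> count=2 queue=[] holders={T1,T4}
Step 3: signal(T1) -> count=3 queue=[] holders={T4}
Step 4: signal(T4) -> count=4 queue=[] holders={none}
Step 5: wait(T6) -> count=3 queue=[] holders={T6}
Step 6: signal(T6) -> count=4 queue=[] holders={none}
Step 7: wait(T5) -> count=3 queue=[] holders={T5}
Step 8: wait(T6) -> count=2 queue=[] holders={T5,T6}
Step 9: wait(T4) -> count=1 queue=[] holders={T4,T5,T6}
Step 10: signal(T5) -> count=2 queue=[] holders={T4,T6}
Step 11: wait(T1) -> count=1 queue=[] holders={T1,T4,T6}
Step 12: wait(T3) -> count=0 queue=[] holders={T1,T3,T4,T6}
Step 13: wait(T2) -> count=0 queue=[T2] holders={T1,T3,T4,T6}
Step 14: signal(T3) -> count=0 queue=[] holders={T1,T2,T4,T6}
Step 15: wait(T3) -> count=0 queue=[T3] holders={T1,T2,T4,T6}
Final holders: {T1,T2,T4,T6} -> T3 not in holders

Answer: no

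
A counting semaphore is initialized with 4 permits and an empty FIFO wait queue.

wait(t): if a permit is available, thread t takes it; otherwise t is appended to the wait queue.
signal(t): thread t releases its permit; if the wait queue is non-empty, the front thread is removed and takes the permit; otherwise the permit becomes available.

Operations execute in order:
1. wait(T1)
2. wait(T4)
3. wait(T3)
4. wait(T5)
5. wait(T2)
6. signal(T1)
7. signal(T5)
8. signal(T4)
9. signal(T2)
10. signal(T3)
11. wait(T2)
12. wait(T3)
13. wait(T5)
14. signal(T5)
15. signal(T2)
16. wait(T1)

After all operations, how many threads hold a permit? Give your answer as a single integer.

Step 1: wait(T1) -> count=3 queue=[] holders={T1}
Step 2: wait(T4) -> count=2 queue=[] holders={T1,T4}
Step 3: wait(T3) -> count=1 queue=[] holders={T1,T3,T4}
Step 4: wait(T5) -> count=0 queue=[] holders={T1,T3,T4,T5}
Step 5: wait(T2) -> count=0 queue=[T2] holders={T1,T3,T4,T5}
Step 6: signal(T1) -> count=0 queue=[] holders={T2,T3,T4,T5}
Step 7: signal(T5) -> count=1 queue=[] holders={T2,T3,T4}
Step 8: signal(T4) -> count=2 queue=[] holders={T2,T3}
Step 9: signal(T2) -> count=3 queue=[] holders={T3}
Step 10: signal(T3) -> count=4 queue=[] holders={none}
Step 11: wait(T2) -> count=3 queue=[] holders={T2}
Step 12: wait(T3) -> count=2 queue=[] holders={T2,T3}
Step 13: wait(T5) -> count=1 queue=[] holders={T2,T3,T5}
Step 14: signal(T5) -> count=2 queue=[] holders={T2,T3}
Step 15: signal(T2) -> count=3 queue=[] holders={T3}
Step 16: wait(T1) -> count=2 queue=[] holders={T1,T3}
Final holders: {T1,T3} -> 2 thread(s)

Answer: 2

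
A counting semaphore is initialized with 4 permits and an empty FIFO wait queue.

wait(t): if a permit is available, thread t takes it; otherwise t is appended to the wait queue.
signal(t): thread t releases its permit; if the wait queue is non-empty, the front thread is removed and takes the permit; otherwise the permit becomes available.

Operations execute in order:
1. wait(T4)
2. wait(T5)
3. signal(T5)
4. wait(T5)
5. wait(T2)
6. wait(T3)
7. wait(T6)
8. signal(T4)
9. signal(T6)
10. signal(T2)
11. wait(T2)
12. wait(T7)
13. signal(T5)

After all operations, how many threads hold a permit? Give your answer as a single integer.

Step 1: wait(T4) -> count=3 queue=[] holders={T4}
Step 2: wait(T5) -> count=2 queue=[] holders={T4,T5}
Step 3: signal(T5) -> count=3 queue=[] holders={T4}
Step 4: wait(T5) -> count=2 queue=[] holders={T4,T5}
Step 5: wait(T2) -> count=1 queue=[] holders={T2,T4,T5}
Step 6: wait(T3) -> count=0 queue=[] holders={T2,T3,T4,T5}
Step 7: wait(T6) -> count=0 queue=[T6] holders={T2,T3,T4,T5}
Step 8: signal(T4) -> count=0 queue=[] holders={T2,T3,T5,T6}
Step 9: signal(T6) -> count=1 queue=[] holders={T2,T3,T5}
Step 10: signal(T2) -> count=2 queue=[] holders={T3,T5}
Step 11: wait(T2) -> count=1 queue=[] holders={T2,T3,T5}
Step 12: wait(T7) -> count=0 queue=[] holders={T2,T3,T5,T7}
Step 13: signal(T5) -> count=1 queue=[] holders={T2,T3,T7}
Final holders: {T2,T3,T7} -> 3 thread(s)

Answer: 3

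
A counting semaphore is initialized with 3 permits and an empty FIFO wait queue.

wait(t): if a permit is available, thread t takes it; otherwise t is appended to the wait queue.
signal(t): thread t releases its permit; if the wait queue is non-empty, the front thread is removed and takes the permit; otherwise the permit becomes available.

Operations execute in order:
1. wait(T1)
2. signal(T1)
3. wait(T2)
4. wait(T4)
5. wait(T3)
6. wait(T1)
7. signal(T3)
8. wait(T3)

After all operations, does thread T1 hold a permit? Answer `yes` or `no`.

Step 1: wait(T1) -> count=2 queue=[] holders={T1}
Step 2: signal(T1) -> count=3 queue=[] holders={none}
Step 3: wait(T2) -> count=2 queue=[] holders={T2}
Step 4: wait(T4) -> count=1 queue=[] holders={T2,T4}
Step 5: wait(T3) -> count=0 queue=[] holders={T2,T3,T4}
Step 6: wait(T1) -> count=0 queue=[T1] holders={T2,T3,T4}
Step 7: signal(T3) -> count=0 queue=[] holders={T1,T2,T4}
Step 8: wait(T3) -> count=0 queue=[T3] holders={T1,T2,T4}
Final holders: {T1,T2,T4} -> T1 in holders

Answer: yes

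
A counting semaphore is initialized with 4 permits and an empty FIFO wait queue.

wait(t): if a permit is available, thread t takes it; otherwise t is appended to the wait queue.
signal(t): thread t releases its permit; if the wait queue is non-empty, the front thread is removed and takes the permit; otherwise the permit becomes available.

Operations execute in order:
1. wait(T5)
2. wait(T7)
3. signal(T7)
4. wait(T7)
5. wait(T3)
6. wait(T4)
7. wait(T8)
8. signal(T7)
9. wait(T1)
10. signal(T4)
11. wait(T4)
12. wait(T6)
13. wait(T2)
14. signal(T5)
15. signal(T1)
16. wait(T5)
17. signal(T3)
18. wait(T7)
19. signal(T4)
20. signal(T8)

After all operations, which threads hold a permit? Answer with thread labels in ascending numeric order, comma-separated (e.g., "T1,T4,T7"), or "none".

Step 1: wait(T5) -> count=3 queue=[] holders={T5}
Step 2: wait(T7) -> count=2 queue=[] holders={T5,T7}
Step 3: signal(T7) -> count=3 queue=[] holders={T5}
Step 4: wait(T7) -> count=2 queue=[] holders={T5,T7}
Step 5: wait(T3) -> count=1 queue=[] holders={T3,T5,T7}
Step 6: wait(T4) -> count=0 queue=[] holders={T3,T4,T5,T7}
Step 7: wait(T8) -> count=0 queue=[T8] holders={T3,T4,T5,T7}
Step 8: signal(T7) -> count=0 queue=[] holders={T3,T4,T5,T8}
Step 9: wait(T1) -> count=0 queue=[T1] holders={T3,T4,T5,T8}
Step 10: signal(T4) -> count=0 queue=[] holders={T1,T3,T5,T8}
Step 11: wait(T4) -> count=0 queue=[T4] holders={T1,T3,T5,T8}
Step 12: wait(T6) -> count=0 queue=[T4,T6] holders={T1,T3,T5,T8}
Step 13: wait(T2) -> count=0 queue=[T4,T6,T2] holders={T1,T3,T5,T8}
Step 14: signal(T5) -> count=0 queue=[T6,T2] holders={T1,T3,T4,T8}
Step 15: signal(T1) -> count=0 queue=[T2] holders={T3,T4,T6,T8}
Step 16: wait(T5) -> count=0 queue=[T2,T5] holders={T3,T4,T6,T8}
Step 17: signal(T3) -> count=0 queue=[T5] holders={T2,T4,T6,T8}
Step 18: wait(T7) -> count=0 queue=[T5,T7] holders={T2,T4,T6,T8}
Step 19: signal(T4) -> count=0 queue=[T7] holders={T2,T5,T6,T8}
Step 20: signal(T8) -> count=0 queue=[] holders={T2,T5,T6,T7}
Final holders: T2,T5,T6,T7

Answer: T2,T5,T6,T7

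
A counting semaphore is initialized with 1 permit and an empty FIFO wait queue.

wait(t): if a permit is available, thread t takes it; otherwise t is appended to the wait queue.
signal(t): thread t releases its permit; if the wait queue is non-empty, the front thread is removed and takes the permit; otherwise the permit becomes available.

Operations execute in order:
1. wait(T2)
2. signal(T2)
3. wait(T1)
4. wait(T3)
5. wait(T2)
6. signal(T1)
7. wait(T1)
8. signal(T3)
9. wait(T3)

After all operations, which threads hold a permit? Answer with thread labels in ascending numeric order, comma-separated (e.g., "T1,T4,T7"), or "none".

Step 1: wait(T2) -> count=0 queue=[] holders={T2}
Step 2: signal(T2) -> count=1 queue=[] holders={none}
Step 3: wait(T1) -> count=0 queue=[] holders={T1}
Step 4: wait(T3) -> count=0 queue=[T3] holders={T1}
Step 5: wait(T2) -> count=0 queue=[T3,T2] holders={T1}
Step 6: signal(T1) -> count=0 queue=[T2] holders={T3}
Step 7: wait(T1) -> count=0 queue=[T2,T1] holders={T3}
Step 8: signal(T3) -> count=0 queue=[T1] holders={T2}
Step 9: wait(T3) -> count=0 queue=[T1,T3] holders={T2}
Final holders: T2

Answer: T2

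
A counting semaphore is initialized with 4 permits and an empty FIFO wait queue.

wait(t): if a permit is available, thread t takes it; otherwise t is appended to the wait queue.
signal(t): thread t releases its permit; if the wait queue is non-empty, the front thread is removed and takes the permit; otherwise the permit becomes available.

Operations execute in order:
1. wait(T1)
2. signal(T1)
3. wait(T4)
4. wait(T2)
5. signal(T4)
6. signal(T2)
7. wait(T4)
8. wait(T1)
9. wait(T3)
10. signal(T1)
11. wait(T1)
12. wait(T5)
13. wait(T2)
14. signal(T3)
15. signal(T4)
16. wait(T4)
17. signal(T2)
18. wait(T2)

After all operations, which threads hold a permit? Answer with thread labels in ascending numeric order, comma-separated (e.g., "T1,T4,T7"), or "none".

Answer: T1,T2,T4,T5

Derivation:
Step 1: wait(T1) -> count=3 queue=[] holders={T1}
Step 2: signal(T1) -> count=4 queue=[] holders={none}
Step 3: wait(T4) -> count=3 queue=[] holders={T4}
Step 4: wait(T2) -> count=2 queue=[] holders={T2,T4}
Step 5: signal(T4) -> count=3 queue=[] holders={T2}
Step 6: signal(T2) -> count=4 queue=[] holders={none}
Step 7: wait(T4) -> count=3 queue=[] holders={T4}
Step 8: wait(T1) -> count=2 queue=[] holders={T1,T4}
Step 9: wait(T3) -> count=1 queue=[] holders={T1,T3,T4}
Step 10: signal(T1) -> count=2 queue=[] holders={T3,T4}
Step 11: wait(T1) -> count=1 queue=[] holders={T1,T3,T4}
Step 12: wait(T5) -> count=0 queue=[] holders={T1,T3,T4,T5}
Step 13: wait(T2) -> count=0 queue=[T2] holders={T1,T3,T4,T5}
Step 14: signal(T3) -> count=0 queue=[] holders={T1,T2,T4,T5}
Step 15: signal(T4) -> count=1 queue=[] holders={T1,T2,T5}
Step 16: wait(T4) -> count=0 queue=[] holders={T1,T2,T4,T5}
Step 17: signal(T2) -> count=1 queue=[] holders={T1,T4,T5}
Step 18: wait(T2) -> count=0 queue=[] holders={T1,T2,T4,T5}
Final holders: T1,T2,T4,T5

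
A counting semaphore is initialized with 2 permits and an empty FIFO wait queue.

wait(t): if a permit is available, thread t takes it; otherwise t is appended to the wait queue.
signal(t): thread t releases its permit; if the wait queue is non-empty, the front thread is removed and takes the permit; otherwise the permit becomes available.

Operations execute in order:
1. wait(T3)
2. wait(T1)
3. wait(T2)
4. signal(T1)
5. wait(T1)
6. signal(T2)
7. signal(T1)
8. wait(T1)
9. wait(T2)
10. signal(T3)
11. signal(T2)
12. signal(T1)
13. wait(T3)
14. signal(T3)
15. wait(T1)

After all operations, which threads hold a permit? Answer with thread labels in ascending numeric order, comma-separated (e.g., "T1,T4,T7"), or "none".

Answer: T1

Derivation:
Step 1: wait(T3) -> count=1 queue=[] holders={T3}
Step 2: wait(T1) -> count=0 queue=[] holders={T1,T3}
Step 3: wait(T2) -> count=0 queue=[T2] holders={T1,T3}
Step 4: signal(T1) -> count=0 queue=[] holders={T2,T3}
Step 5: wait(T1) -> count=0 queue=[T1] holders={T2,T3}
Step 6: signal(T2) -> count=0 queue=[] holders={T1,T3}
Step 7: signal(T1) -> count=1 queue=[] holders={T3}
Step 8: wait(T1) -> count=0 queue=[] holders={T1,T3}
Step 9: wait(T2) -> count=0 queue=[T2] holders={T1,T3}
Step 10: signal(T3) -> count=0 queue=[] holders={T1,T2}
Step 11: signal(T2) -> count=1 queue=[] holders={T1}
Step 12: signal(T1) -> count=2 queue=[] holders={none}
Step 13: wait(T3) -> count=1 queue=[] holders={T3}
Step 14: signal(T3) -> count=2 queue=[] holders={none}
Step 15: wait(T1) -> count=1 queue=[] holders={T1}
Final holders: T1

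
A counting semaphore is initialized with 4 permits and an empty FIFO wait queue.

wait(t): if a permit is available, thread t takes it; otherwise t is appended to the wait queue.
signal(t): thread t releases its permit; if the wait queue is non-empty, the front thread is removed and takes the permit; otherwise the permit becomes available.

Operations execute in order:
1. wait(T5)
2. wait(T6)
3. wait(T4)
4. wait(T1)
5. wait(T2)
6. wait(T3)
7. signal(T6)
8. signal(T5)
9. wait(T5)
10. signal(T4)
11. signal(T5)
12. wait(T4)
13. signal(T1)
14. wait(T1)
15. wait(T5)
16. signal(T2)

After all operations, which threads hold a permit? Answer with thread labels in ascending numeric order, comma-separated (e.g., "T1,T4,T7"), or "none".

Step 1: wait(T5) -> count=3 queue=[] holders={T5}
Step 2: wait(T6) -> count=2 queue=[] holders={T5,T6}
Step 3: wait(T4) -> count=1 queue=[] holders={T4,T5,T6}
Step 4: wait(T1) -> count=0 queue=[] holders={T1,T4,T5,T6}
Step 5: wait(T2) -> count=0 queue=[T2] holders={T1,T4,T5,T6}
Step 6: wait(T3) -> count=0 queue=[T2,T3] holders={T1,T4,T5,T6}
Step 7: signal(T6) -> count=0 queue=[T3] holders={T1,T2,T4,T5}
Step 8: signal(T5) -> count=0 queue=[] holders={T1,T2,T3,T4}
Step 9: wait(T5) -> count=0 queue=[T5] holders={T1,T2,T3,T4}
Step 10: signal(T4) -> count=0 queue=[] holders={T1,T2,T3,T5}
Step 11: signal(T5) -> count=1 queue=[] holders={T1,T2,T3}
Step 12: wait(T4) -> count=0 queue=[] holders={T1,T2,T3,T4}
Step 13: signal(T1) -> count=1 queue=[] holders={T2,T3,T4}
Step 14: wait(T1) -> count=0 queue=[] holders={T1,T2,T3,T4}
Step 15: wait(T5) -> count=0 queue=[T5] holders={T1,T2,T3,T4}
Step 16: signal(T2) -> count=0 queue=[] holders={T1,T3,T4,T5}
Final holders: T1,T3,T4,T5

Answer: T1,T3,T4,T5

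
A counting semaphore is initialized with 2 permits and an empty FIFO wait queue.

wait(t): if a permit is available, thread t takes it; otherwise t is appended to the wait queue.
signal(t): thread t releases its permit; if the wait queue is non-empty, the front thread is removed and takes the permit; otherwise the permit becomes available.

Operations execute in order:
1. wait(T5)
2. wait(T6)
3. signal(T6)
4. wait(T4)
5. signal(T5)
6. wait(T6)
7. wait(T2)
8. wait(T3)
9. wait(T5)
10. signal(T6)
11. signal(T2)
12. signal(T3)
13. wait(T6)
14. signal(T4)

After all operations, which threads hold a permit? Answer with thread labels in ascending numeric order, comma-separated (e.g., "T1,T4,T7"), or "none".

Answer: T5,T6

Derivation:
Step 1: wait(T5) -> count=1 queue=[] holders={T5}
Step 2: wait(T6) -> count=0 queue=[] holders={T5,T6}
Step 3: signal(T6) -> count=1 queue=[] holders={T5}
Step 4: wait(T4) -> count=0 queue=[] holders={T4,T5}
Step 5: signal(T5) -> count=1 queue=[] holders={T4}
Step 6: wait(T6) -> count=0 queue=[] holders={T4,T6}
Step 7: wait(T2) -> count=0 queue=[T2] holders={T4,T6}
Step 8: wait(T3) -> count=0 queue=[T2,T3] holders={T4,T6}
Step 9: wait(T5) -> count=0 queue=[T2,T3,T5] holders={T4,T6}
Step 10: signal(T6) -> count=0 queue=[T3,T5] holders={T2,T4}
Step 11: signal(T2) -> count=0 queue=[T5] holders={T3,T4}
Step 12: signal(T3) -> count=0 queue=[] holders={T4,T5}
Step 13: wait(T6) -> count=0 queue=[T6] holders={T4,T5}
Step 14: signal(T4) -> count=0 queue=[] holders={T5,T6}
Final holders: T5,T6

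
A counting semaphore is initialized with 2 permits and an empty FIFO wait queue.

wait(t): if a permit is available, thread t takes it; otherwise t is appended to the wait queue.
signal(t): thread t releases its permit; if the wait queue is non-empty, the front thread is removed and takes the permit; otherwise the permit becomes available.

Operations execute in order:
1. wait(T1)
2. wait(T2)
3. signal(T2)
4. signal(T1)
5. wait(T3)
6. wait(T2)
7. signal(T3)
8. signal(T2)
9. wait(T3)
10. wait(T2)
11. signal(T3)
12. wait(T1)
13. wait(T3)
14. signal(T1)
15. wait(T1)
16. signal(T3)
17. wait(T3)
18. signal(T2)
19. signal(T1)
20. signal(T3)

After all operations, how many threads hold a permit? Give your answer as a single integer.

Step 1: wait(T1) -> count=1 queue=[] holders={T1}
Step 2: wait(T2) -> count=0 queue=[] holders={T1,T2}
Step 3: signal(T2) -> count=1 queue=[] holders={T1}
Step 4: signal(T1) -> count=2 queue=[] holders={none}
Step 5: wait(T3) -> count=1 queue=[] holders={T3}
Step 6: wait(T2) -> count=0 queue=[] holders={T2,T3}
Step 7: signal(T3) -> count=1 queue=[] holders={T2}
Step 8: signal(T2) -> count=2 queue=[] holders={none}
Step 9: wait(T3) -> count=1 queue=[] holders={T3}
Step 10: wait(T2) -> count=0 queue=[] holders={T2,T3}
Step 11: signal(T3) -> count=1 queue=[] holders={T2}
Step 12: wait(T1) -> count=0 queue=[] holders={T1,T2}
Step 13: wait(T3) -> count=0 queue=[T3] holders={T1,T2}
Step 14: signal(T1) -> count=0 queue=[] holders={T2,T3}
Step 15: wait(T1) -> count=0 queue=[T1] holders={T2,T3}
Step 16: signal(T3) -> count=0 queue=[] holders={T1,T2}
Step 17: wait(T3) -> count=0 queue=[T3] holders={T1,T2}
Step 18: signal(T2) -> count=0 queue=[] holders={T1,T3}
Step 19: signal(T1) -> count=1 queue=[] holders={T3}
Step 20: signal(T3) -> count=2 queue=[] holders={none}
Final holders: {none} -> 0 thread(s)

Answer: 0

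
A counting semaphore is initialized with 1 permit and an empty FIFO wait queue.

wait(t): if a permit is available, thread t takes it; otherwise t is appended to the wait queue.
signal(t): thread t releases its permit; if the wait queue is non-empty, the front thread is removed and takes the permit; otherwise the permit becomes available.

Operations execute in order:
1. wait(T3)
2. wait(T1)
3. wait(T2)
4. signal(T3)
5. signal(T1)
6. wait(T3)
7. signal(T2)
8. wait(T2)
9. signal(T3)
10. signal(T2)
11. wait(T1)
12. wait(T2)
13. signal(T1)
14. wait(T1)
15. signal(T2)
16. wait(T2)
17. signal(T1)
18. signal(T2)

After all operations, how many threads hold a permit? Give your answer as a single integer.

Step 1: wait(T3) -> count=0 queue=[] holders={T3}
Step 2: wait(T1) -> count=0 queue=[T1] holders={T3}
Step 3: wait(T2) -> count=0 queue=[T1,T2] holders={T3}
Step 4: signal(T3) -> count=0 queue=[T2] holders={T1}
Step 5: signal(T1) -> count=0 queue=[] holders={T2}
Step 6: wait(T3) -> count=0 queue=[T3] holders={T2}
Step 7: signal(T2) -> count=0 queue=[] holders={T3}
Step 8: wait(T2) -> count=0 queue=[T2] holders={T3}
Step 9: signal(T3) -> count=0 queue=[] holders={T2}
Step 10: signal(T2) -> count=1 queue=[] holders={none}
Step 11: wait(T1) -> count=0 queue=[] holders={T1}
Step 12: wait(T2) -> count=0 queue=[T2] holders={T1}
Step 13: signal(T1) -> count=0 queue=[] holders={T2}
Step 14: wait(T1) -> count=0 queue=[T1] holders={T2}
Step 15: signal(T2) -> count=0 queue=[] holders={T1}
Step 16: wait(T2) -> count=0 queue=[T2] holders={T1}
Step 17: signal(T1) -> count=0 queue=[] holders={T2}
Step 18: signal(T2) -> count=1 queue=[] holders={none}
Final holders: {none} -> 0 thread(s)

Answer: 0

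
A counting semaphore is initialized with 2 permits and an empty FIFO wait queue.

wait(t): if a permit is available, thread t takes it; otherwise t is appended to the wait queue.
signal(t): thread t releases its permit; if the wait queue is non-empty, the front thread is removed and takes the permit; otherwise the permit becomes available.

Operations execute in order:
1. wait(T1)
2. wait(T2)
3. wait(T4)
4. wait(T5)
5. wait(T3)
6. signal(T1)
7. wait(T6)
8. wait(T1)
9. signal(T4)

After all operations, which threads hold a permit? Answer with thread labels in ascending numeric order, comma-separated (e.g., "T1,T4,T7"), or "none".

Step 1: wait(T1) -> count=1 queue=[] holders={T1}
Step 2: wait(T2) -> count=0 queue=[] holders={T1,T2}
Step 3: wait(T4) -> count=0 queue=[T4] holders={T1,T2}
Step 4: wait(T5) -> count=0 queue=[T4,T5] holders={T1,T2}
Step 5: wait(T3) -> count=0 queue=[T4,T5,T3] holders={T1,T2}
Step 6: signal(T1) -> count=0 queue=[T5,T3] holders={T2,T4}
Step 7: wait(T6) -> count=0 queue=[T5,T3,T6] holders={T2,T4}
Step 8: wait(T1) -> count=0 queue=[T5,T3,T6,T1] holders={T2,T4}
Step 9: signal(T4) -> count=0 queue=[T3,T6,T1] holders={T2,T5}
Final holders: T2,T5

Answer: T2,T5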